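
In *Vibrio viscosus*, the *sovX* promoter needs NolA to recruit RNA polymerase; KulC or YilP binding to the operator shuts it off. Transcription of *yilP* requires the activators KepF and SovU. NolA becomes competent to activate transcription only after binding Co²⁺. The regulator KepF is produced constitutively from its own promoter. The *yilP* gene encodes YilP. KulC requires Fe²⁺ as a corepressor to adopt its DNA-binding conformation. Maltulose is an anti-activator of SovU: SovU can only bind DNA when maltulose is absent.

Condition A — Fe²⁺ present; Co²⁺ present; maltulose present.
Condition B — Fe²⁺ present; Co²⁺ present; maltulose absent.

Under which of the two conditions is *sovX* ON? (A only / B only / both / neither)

Condition A:
Fe²⁺ is present, so KulC is active.
Co²⁺ is present, so NolA is active.
KepF is produced constitutively and is active.
Maltulose is present, so SovU is inactive.
Required activator SovU is absent, so *yilP* is not transcribed.
So YilP is not produced.
With repressor KulC bound, *sovX* is not transcribed.
→ *sovX* is OFF in A.
Condition B:
Fe²⁺ is present, so KulC is active.
Co²⁺ is present, so NolA is active.
KepF is produced constitutively and is active.
Maltulose is absent, so SovU is active.
No repressor is bound and KepF and SovU are active, so *yilP* is transcribed.
So YilP is produced and active.
With repressor KulC bound, *sovX* is not transcribed.
→ *sovX* is OFF in B.

neither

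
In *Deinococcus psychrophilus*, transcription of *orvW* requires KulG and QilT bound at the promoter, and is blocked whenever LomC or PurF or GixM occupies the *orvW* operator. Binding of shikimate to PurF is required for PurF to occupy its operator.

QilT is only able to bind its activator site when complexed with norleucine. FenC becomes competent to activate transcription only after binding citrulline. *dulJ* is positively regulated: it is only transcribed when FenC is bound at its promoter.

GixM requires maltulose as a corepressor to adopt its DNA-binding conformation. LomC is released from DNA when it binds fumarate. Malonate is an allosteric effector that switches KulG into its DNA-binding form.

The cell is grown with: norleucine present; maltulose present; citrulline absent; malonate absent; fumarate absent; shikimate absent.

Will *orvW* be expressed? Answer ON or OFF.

Fumarate is absent, so LomC is active.
Malonate is absent, so KulG is inactive.
Shikimate is absent, so PurF is inactive.
Norleucine is present, so QilT is active.
Maltulose is present, so GixM is active.
With repressor LomC bound, *orvW* is not transcribed.

OFF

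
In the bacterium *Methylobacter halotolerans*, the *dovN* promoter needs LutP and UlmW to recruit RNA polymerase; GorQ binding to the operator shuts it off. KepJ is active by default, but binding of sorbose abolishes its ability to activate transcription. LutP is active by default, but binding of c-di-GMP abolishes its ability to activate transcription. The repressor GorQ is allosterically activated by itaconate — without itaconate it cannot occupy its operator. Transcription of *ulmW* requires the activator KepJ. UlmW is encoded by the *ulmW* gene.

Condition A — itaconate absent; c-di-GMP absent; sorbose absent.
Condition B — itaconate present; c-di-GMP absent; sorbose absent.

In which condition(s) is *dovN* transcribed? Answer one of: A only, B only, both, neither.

Condition A:
Itaconate is absent, so GorQ is inactive.
c-di-GMP is absent, so LutP is active.
Sorbose is absent, so KepJ is active.
No repressor is bound and KepJ is active, so *ulmW* is transcribed.
So UlmW is produced and active.
No repressor is bound and LutP and UlmW are active, so *dovN* is transcribed.
→ *dovN* is ON in A.
Condition B:
Itaconate is present, so GorQ is active.
c-di-GMP is absent, so LutP is active.
Sorbose is absent, so KepJ is active.
No repressor is bound and KepJ is active, so *ulmW* is transcribed.
So UlmW is produced and active.
With repressor GorQ bound, *dovN* is not transcribed.
→ *dovN* is OFF in B.

A only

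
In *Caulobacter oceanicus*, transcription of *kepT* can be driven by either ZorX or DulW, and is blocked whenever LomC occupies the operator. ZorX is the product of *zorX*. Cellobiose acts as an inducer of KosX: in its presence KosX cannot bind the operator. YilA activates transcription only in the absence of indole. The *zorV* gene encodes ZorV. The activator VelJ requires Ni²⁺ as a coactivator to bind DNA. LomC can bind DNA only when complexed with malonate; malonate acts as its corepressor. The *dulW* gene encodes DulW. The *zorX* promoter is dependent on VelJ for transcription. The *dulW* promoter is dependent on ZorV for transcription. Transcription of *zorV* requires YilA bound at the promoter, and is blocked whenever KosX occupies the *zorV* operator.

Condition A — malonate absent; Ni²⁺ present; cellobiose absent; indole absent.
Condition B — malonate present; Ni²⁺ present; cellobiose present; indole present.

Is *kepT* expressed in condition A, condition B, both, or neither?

Condition A:
Malonate is absent, so LomC is inactive.
Ni²⁺ is present, so VelJ is active.
No repressor is bound and VelJ is active, so *zorX* is transcribed.
So ZorX is produced and active.
Cellobiose is absent, so KosX is active.
Indole is absent, so YilA is active.
With repressor KosX bound, *zorV* is not transcribed.
So ZorV is not produced.
Required activator ZorV is absent, so *dulW* is not transcribed.
So DulW is not produced.
Activator ZorX is present, so *kepT* is transcribed.
→ *kepT* is ON in A.
Condition B:
Malonate is present, so LomC is active.
Ni²⁺ is present, so VelJ is active.
No repressor is bound and VelJ is active, so *zorX* is transcribed.
So ZorX is produced and active.
Cellobiose is present, so KosX is inactive.
Indole is present, so YilA is inactive.
Required activator YilA is absent, so *zorV* is not transcribed.
So ZorV is not produced.
Required activator ZorV is absent, so *dulW* is not transcribed.
So DulW is not produced.
With repressor LomC bound, *kepT* is not transcribed.
→ *kepT* is OFF in B.

A only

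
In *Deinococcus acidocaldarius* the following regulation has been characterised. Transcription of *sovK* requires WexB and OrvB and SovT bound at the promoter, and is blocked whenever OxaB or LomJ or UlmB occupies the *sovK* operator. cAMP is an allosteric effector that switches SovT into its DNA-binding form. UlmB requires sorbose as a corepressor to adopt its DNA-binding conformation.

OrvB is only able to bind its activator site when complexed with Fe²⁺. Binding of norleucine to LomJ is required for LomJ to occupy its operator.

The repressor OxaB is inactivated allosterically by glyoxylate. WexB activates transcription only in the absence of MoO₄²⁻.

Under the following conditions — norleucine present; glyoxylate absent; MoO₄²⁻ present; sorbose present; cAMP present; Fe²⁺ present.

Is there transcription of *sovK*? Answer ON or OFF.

OFF

MoO₄²⁻ is present, so WexB is inactive.
Glyoxylate is absent, so OxaB is active.
Norleucine is present, so LomJ is active.
Fe²⁺ is present, so OrvB is active.
cAMP is present, so SovT is active.
Sorbose is present, so UlmB is active.
With repressor OxaB bound, *sovK* is not transcribed.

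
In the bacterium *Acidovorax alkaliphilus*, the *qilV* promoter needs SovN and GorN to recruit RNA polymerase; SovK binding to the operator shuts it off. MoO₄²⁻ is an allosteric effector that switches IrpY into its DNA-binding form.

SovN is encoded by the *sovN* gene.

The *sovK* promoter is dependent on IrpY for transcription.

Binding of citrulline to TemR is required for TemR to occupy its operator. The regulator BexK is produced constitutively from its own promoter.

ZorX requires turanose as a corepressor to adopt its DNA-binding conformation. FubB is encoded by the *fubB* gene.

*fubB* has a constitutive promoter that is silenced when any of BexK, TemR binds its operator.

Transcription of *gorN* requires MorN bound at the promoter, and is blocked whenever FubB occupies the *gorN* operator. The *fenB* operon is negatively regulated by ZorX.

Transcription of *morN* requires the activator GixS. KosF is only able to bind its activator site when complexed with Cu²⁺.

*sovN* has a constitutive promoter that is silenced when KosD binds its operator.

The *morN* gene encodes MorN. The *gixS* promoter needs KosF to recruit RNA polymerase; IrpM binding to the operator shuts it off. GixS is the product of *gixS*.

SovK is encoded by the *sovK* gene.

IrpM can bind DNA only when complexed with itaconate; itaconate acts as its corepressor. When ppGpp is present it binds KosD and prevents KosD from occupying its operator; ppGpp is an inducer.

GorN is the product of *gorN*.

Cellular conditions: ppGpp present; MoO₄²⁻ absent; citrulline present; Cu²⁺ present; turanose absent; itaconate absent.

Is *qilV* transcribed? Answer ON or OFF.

ON

ppGpp is present, so KosD is inactive.
With no repressor bound, *sovN* is transcribed.
So SovN is produced and active.
MoO₄²⁻ is absent, so IrpY is inactive.
Required activator IrpY is absent, so *sovK* is not transcribed.
So SovK is not produced.
Itaconate is absent, so IrpM is inactive.
Cu²⁺ is present, so KosF is active.
No repressor is bound and KosF is active, so *gixS* is transcribed.
So GixS is produced and active.
No repressor is bound and GixS is active, so *morN* is transcribed.
So MorN is produced and active.
BexK is produced constitutively and is active.
Citrulline is present, so TemR is active.
With repressor BexK bound, *fubB* is not transcribed.
So FubB is not produced.
No repressor is bound and MorN is active, so *gorN* is transcribed.
So GorN is produced and active.
No repressor is bound and SovN and GorN are active, so *qilV* is transcribed.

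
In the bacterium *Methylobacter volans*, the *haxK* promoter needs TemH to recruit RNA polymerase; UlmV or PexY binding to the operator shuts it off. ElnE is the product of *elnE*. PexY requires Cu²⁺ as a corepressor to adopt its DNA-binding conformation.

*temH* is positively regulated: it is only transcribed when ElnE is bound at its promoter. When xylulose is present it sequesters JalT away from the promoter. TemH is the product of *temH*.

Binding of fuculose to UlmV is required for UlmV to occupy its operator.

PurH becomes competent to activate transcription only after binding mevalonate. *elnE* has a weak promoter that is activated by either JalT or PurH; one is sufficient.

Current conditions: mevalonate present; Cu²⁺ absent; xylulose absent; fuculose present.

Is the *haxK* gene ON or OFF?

OFF

Fuculose is present, so UlmV is active.
Cu²⁺ is absent, so PexY is inactive.
Xylulose is absent, so JalT is active.
Mevalonate is present, so PurH is active.
Activator JalT is present, so *elnE* is transcribed.
So ElnE is produced and active.
No repressor is bound and ElnE is active, so *temH* is transcribed.
So TemH is produced and active.
With repressor UlmV bound, *haxK* is not transcribed.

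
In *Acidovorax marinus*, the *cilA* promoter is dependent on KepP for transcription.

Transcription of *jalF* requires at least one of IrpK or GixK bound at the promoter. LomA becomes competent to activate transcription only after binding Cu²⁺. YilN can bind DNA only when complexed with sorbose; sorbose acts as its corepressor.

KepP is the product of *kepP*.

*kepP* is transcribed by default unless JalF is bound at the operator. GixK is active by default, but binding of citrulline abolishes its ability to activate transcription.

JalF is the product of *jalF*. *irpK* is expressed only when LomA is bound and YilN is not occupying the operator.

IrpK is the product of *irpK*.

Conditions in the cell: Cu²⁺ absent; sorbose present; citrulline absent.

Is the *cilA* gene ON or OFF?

OFF

Cu²⁺ is absent, so LomA is inactive.
Sorbose is present, so YilN is active.
With repressor YilN bound, *irpK* is not transcribed.
So IrpK is not produced.
Citrulline is absent, so GixK is active.
Activator GixK is present, so *jalF* is transcribed.
So JalF is produced and active.
With repressor JalF bound, *kepP* is not transcribed.
So KepP is not produced.
Required activator KepP is absent, so *cilA* is not transcribed.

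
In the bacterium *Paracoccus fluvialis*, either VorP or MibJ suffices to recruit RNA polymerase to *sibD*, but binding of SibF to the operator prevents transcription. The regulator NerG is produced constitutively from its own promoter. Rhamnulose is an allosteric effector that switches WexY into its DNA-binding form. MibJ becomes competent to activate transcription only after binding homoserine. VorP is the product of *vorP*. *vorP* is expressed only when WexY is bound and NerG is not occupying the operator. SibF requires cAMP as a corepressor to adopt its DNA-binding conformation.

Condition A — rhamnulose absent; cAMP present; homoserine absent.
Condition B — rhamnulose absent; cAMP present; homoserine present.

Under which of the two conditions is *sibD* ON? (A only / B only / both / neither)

Condition A:
Rhamnulose is absent, so WexY is inactive.
NerG is produced constitutively and is active.
With repressor NerG bound, *vorP* is not transcribed.
So VorP is not produced.
cAMP is present, so SibF is active.
Homoserine is absent, so MibJ is inactive.
With repressor SibF bound, *sibD* is not transcribed.
→ *sibD* is OFF in A.
Condition B:
Rhamnulose is absent, so WexY is inactive.
NerG is produced constitutively and is active.
With repressor NerG bound, *vorP* is not transcribed.
So VorP is not produced.
cAMP is present, so SibF is active.
Homoserine is present, so MibJ is active.
With repressor SibF bound, *sibD* is not transcribed.
→ *sibD* is OFF in B.

neither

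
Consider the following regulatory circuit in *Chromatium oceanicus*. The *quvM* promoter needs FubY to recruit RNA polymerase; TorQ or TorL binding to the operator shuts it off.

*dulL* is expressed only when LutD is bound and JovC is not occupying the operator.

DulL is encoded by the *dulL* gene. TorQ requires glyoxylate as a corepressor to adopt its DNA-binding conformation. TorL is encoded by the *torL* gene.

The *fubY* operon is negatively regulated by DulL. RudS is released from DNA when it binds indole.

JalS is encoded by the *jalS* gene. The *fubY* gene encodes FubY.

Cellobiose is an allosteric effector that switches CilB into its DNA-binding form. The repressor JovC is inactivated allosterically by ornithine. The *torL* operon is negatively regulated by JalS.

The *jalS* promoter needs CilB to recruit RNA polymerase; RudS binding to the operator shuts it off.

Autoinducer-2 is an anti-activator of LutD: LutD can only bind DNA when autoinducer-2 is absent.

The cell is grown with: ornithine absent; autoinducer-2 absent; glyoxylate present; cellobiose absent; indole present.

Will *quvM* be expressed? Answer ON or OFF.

Glyoxylate is present, so TorQ is active.
Ornithine is absent, so JovC is active.
Autoinducer-2 is absent, so LutD is active.
With repressor JovC bound, *dulL* is not transcribed.
So DulL is not produced.
With no repressor bound, *fubY* is transcribed.
So FubY is produced and active.
Cellobiose is absent, so CilB is inactive.
Indole is present, so RudS is inactive.
Required activator CilB is absent, so *jalS* is not transcribed.
So JalS is not produced.
With no repressor bound, *torL* is transcribed.
So TorL is produced and active.
With repressor TorQ bound, *quvM* is not transcribed.

OFF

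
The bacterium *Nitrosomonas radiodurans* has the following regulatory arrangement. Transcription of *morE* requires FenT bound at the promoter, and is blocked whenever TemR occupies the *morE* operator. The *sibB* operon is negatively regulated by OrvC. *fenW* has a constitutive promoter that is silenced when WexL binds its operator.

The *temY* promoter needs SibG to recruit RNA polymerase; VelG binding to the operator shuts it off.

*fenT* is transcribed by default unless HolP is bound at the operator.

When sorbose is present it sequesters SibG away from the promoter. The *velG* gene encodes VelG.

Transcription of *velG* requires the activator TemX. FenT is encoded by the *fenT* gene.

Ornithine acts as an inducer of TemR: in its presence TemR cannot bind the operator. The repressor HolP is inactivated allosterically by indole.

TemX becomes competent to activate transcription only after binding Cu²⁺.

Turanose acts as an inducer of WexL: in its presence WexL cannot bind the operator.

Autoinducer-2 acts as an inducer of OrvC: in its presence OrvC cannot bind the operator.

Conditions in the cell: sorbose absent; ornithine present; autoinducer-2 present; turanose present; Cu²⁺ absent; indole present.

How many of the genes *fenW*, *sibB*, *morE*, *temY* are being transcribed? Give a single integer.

4

Turanose is present, so WexL is inactive.
With no repressor bound, *fenW* is transcribed.
→ *fenW* is ON.
Autoinducer-2 is present, so OrvC is inactive.
With no repressor bound, *sibB* is transcribed.
→ *sibB* is ON.
Indole is present, so HolP is inactive.
With no repressor bound, *fenT* is transcribed.
So FenT is produced and active.
Ornithine is present, so TemR is inactive.
No repressor is bound and FenT is active, so *morE* is transcribed.
→ *morE* is ON.
Sorbose is absent, so SibG is active.
Cu²⁺ is absent, so TemX is inactive.
Required activator TemX is absent, so *velG* is not transcribed.
So VelG is not produced.
No repressor is bound and SibG is active, so *temY* is transcribed.
→ *temY* is ON.
4 of the 4 genes are transcribed.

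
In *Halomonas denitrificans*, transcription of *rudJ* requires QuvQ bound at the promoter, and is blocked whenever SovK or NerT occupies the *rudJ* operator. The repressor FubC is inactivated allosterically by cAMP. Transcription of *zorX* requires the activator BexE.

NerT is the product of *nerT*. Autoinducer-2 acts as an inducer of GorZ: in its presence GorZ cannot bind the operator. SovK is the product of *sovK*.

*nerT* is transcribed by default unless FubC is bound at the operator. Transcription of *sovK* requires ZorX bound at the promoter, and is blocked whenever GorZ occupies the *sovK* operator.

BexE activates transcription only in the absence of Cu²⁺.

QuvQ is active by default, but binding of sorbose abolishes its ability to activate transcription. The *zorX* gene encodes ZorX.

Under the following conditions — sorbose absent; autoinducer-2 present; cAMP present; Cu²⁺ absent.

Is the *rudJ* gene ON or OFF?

Cu²⁺ is absent, so BexE is active.
No repressor is bound and BexE is active, so *zorX* is transcribed.
So ZorX is produced and active.
Autoinducer-2 is present, so GorZ is inactive.
No repressor is bound and ZorX is active, so *sovK* is transcribed.
So SovK is produced and active.
cAMP is present, so FubC is inactive.
With no repressor bound, *nerT* is transcribed.
So NerT is produced and active.
Sorbose is absent, so QuvQ is active.
With repressor SovK bound, *rudJ* is not transcribed.

OFF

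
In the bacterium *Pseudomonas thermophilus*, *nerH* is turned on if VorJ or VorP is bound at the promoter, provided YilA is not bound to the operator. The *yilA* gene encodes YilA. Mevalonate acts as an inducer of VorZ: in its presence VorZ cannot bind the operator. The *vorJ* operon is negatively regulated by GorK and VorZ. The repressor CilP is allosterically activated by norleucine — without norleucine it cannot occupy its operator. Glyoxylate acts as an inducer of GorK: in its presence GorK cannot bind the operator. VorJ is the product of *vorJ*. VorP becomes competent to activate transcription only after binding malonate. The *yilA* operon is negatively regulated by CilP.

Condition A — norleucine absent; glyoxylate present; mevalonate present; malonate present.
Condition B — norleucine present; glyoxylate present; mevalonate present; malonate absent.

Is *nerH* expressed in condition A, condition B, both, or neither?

B only

Condition A:
Norleucine is absent, so CilP is inactive.
With no repressor bound, *yilA* is transcribed.
So YilA is produced and active.
Glyoxylate is present, so GorK is inactive.
Mevalonate is present, so VorZ is inactive.
With no repressor bound, *vorJ* is transcribed.
So VorJ is produced and active.
Malonate is present, so VorP is active.
With repressor YilA bound, *nerH* is not transcribed.
→ *nerH* is OFF in A.
Condition B:
Norleucine is present, so CilP is active.
With repressor CilP bound, *yilA* is not transcribed.
So YilA is not produced.
Glyoxylate is present, so GorK is inactive.
Mevalonate is present, so VorZ is inactive.
With no repressor bound, *vorJ* is transcribed.
So VorJ is produced and active.
Malonate is absent, so VorP is inactive.
Activator VorJ is present, so *nerH* is transcribed.
→ *nerH* is ON in B.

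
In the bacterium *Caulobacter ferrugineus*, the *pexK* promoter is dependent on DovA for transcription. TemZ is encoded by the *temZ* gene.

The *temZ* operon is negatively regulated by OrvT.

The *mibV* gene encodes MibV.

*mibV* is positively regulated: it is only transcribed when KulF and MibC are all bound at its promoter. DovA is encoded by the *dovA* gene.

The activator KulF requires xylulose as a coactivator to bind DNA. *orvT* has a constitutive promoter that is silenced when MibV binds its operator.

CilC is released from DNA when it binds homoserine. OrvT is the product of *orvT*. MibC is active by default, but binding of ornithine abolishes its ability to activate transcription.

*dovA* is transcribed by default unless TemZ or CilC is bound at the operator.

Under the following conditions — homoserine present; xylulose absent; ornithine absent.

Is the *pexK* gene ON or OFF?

Xylulose is absent, so KulF is inactive.
Ornithine is absent, so MibC is active.
Required activator KulF is absent, so *mibV* is not transcribed.
So MibV is not produced.
With no repressor bound, *orvT* is transcribed.
So OrvT is produced and active.
With repressor OrvT bound, *temZ* is not transcribed.
So TemZ is not produced.
Homoserine is present, so CilC is inactive.
With no repressor bound, *dovA* is transcribed.
So DovA is produced and active.
No repressor is bound and DovA is active, so *pexK* is transcribed.

ON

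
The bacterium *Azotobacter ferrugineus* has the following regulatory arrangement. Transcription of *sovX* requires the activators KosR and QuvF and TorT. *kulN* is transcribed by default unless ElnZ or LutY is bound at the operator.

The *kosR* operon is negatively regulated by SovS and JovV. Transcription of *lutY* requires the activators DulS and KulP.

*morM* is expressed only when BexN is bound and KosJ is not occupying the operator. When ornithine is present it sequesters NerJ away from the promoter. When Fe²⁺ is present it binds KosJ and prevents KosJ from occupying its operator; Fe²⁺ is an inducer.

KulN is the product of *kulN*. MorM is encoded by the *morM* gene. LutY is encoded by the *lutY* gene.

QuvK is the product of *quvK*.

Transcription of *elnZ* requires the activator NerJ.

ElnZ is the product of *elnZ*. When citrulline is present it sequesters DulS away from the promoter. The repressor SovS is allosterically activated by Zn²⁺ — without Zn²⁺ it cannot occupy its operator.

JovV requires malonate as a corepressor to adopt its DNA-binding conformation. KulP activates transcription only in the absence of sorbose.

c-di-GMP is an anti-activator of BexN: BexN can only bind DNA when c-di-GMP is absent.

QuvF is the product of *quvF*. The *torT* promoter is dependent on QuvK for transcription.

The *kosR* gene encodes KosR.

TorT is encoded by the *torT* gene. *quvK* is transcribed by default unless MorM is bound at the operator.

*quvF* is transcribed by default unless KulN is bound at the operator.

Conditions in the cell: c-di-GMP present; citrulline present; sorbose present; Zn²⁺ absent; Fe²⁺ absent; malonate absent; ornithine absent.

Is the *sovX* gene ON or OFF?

ON

Zn²⁺ is absent, so SovS is inactive.
Malonate is absent, so JovV is inactive.
With no repressor bound, *kosR* is transcribed.
So KosR is produced and active.
Ornithine is absent, so NerJ is active.
No repressor is bound and NerJ is active, so *elnZ* is transcribed.
So ElnZ is produced and active.
Citrulline is present, so DulS is inactive.
Sorbose is present, so KulP is inactive.
Required activator DulS is absent, so *lutY* is not transcribed.
So LutY is not produced.
With repressor ElnZ bound, *kulN* is not transcribed.
So KulN is not produced.
With no repressor bound, *quvF* is transcribed.
So QuvF is produced and active.
Fe²⁺ is absent, so KosJ is active.
c-di-GMP is present, so BexN is inactive.
With repressor KosJ bound, *morM* is not transcribed.
So MorM is not produced.
With no repressor bound, *quvK* is transcribed.
So QuvK is produced and active.
No repressor is bound and QuvK is active, so *torT* is transcribed.
So TorT is produced and active.
No repressor is bound and KosR and QuvF and TorT are active, so *sovX* is transcribed.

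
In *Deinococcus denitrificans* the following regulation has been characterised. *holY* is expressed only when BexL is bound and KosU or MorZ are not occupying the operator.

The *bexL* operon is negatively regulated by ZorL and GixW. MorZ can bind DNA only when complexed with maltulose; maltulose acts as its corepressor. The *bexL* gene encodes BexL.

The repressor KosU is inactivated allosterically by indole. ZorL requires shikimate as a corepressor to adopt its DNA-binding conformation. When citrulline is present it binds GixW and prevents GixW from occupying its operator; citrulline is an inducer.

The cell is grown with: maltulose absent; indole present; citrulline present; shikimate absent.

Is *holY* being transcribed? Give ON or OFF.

ON

Indole is present, so KosU is inactive.
Shikimate is absent, so ZorL is inactive.
Citrulline is present, so GixW is inactive.
With no repressor bound, *bexL* is transcribed.
So BexL is produced and active.
Maltulose is absent, so MorZ is inactive.
No repressor is bound and BexL is active, so *holY* is transcribed.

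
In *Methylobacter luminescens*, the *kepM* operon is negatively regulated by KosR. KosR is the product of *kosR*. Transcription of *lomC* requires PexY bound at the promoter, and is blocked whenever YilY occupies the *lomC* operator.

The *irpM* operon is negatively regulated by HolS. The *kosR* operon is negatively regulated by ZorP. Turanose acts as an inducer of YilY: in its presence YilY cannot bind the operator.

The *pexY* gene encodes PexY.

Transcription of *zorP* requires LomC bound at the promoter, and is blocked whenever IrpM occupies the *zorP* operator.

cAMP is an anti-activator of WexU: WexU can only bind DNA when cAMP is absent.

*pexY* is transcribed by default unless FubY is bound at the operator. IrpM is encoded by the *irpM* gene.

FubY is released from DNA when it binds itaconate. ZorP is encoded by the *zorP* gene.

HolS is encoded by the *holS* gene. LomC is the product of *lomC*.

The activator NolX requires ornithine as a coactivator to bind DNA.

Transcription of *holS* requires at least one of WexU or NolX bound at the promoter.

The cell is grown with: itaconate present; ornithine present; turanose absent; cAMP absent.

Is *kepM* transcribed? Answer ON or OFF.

OFF

cAMP is absent, so WexU is active.
Ornithine is present, so NolX is active.
Activator WexU is present, so *holS* is transcribed.
So HolS is produced and active.
With repressor HolS bound, *irpM* is not transcribed.
So IrpM is not produced.
Itaconate is present, so FubY is inactive.
With no repressor bound, *pexY* is transcribed.
So PexY is produced and active.
Turanose is absent, so YilY is active.
With repressor YilY bound, *lomC* is not transcribed.
So LomC is not produced.
Required activator LomC is absent, so *zorP* is not transcribed.
So ZorP is not produced.
With no repressor bound, *kosR* is transcribed.
So KosR is produced and active.
With repressor KosR bound, *kepM* is not transcribed.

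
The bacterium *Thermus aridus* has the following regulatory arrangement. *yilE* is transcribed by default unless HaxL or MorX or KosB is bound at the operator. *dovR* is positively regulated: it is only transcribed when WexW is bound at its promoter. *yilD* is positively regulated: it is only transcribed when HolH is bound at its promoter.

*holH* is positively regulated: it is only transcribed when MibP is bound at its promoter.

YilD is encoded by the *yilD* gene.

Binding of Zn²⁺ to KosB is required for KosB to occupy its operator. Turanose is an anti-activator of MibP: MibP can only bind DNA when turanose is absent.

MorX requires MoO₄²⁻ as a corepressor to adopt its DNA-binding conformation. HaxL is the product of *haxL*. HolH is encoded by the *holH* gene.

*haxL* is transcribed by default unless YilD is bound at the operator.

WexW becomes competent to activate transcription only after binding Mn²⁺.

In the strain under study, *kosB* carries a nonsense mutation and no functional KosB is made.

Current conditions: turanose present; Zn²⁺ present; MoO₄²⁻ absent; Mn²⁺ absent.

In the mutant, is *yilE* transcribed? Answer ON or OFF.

OFF

Turanose is present, so MibP is inactive.
Required activator MibP is absent, so *holH* is not transcribed.
So HolH is not produced.
Required activator HolH is absent, so *yilD* is not transcribed.
So YilD is not produced.
With no repressor bound, *haxL* is transcribed.
So HaxL is produced and active.
MoO₄²⁻ is absent, so MorX is inactive.
KosB is non-functional in this strain, so it has no effect.
With repressor HaxL bound, *yilE* is not transcribed.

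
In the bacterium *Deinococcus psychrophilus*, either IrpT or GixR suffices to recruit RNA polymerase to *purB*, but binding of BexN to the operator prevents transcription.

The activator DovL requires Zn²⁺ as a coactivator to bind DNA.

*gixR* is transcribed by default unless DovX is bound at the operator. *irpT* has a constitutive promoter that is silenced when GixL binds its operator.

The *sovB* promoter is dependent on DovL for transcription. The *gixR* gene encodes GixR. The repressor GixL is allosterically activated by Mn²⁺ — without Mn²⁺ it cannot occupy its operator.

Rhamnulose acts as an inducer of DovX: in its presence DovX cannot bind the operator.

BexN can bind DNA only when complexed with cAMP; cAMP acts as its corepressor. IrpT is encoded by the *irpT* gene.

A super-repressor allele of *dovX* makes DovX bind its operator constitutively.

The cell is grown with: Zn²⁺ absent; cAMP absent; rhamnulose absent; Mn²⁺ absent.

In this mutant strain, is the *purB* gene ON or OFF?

cAMP is absent, so BexN is inactive.
Mn²⁺ is absent, so GixL is inactive.
With no repressor bound, *irpT* is transcribed.
So IrpT is produced and active.
DovX is constitutively active in this strain.
With repressor DovX bound, *gixR* is not transcribed.
So GixR is not produced.
Activator IrpT is present, so *purB* is transcribed.

ON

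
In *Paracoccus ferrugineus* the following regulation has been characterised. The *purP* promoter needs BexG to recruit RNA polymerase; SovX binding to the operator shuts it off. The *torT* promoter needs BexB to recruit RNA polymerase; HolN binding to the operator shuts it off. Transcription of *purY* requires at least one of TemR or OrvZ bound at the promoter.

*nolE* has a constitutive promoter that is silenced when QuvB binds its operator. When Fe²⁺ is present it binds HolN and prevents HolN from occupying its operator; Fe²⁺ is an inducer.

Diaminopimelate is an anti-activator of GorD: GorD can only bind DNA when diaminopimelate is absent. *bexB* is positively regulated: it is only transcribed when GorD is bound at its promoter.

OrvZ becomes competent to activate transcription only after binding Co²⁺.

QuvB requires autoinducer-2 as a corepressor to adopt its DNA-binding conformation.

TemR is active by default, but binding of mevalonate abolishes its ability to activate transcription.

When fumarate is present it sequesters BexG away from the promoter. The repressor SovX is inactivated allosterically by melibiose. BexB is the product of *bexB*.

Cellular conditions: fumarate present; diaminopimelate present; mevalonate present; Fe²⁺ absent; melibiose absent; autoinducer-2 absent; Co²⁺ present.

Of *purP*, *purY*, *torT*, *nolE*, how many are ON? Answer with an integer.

2

Fumarate is present, so BexG is inactive.
Melibiose is absent, so SovX is active.
With repressor SovX bound, *purP* is not transcribed.
→ *purP* is OFF.
Mevalonate is present, so TemR is inactive.
Co²⁺ is present, so OrvZ is active.
Activator OrvZ is present, so *purY* is transcribed.
→ *purY* is ON.
Fe²⁺ is absent, so HolN is active.
Diaminopimelate is present, so GorD is inactive.
Required activator GorD is absent, so *bexB* is not transcribed.
So BexB is not produced.
With repressor HolN bound, *torT* is not transcribed.
→ *torT* is OFF.
Autoinducer-2 is absent, so QuvB is inactive.
With no repressor bound, *nolE* is transcribed.
→ *nolE* is ON.
2 of the 4 genes are transcribed.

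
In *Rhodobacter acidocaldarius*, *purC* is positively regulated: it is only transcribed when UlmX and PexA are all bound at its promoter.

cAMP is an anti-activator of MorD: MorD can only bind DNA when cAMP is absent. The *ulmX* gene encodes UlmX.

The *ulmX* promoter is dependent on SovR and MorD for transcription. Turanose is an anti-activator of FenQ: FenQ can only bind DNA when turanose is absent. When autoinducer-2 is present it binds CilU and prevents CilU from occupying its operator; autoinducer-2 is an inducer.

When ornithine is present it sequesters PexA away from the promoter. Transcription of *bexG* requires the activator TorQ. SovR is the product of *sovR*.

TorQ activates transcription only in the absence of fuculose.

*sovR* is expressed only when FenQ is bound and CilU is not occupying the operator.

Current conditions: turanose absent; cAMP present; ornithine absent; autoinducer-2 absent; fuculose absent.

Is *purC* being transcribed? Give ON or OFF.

OFF

Turanose is absent, so FenQ is active.
Autoinducer-2 is absent, so CilU is active.
With repressor CilU bound, *sovR* is not transcribed.
So SovR is not produced.
cAMP is present, so MorD is inactive.
Required activator SovR is absent, so *ulmX* is not transcribed.
So UlmX is not produced.
Ornithine is absent, so PexA is active.
Required activator UlmX is absent, so *purC* is not transcribed.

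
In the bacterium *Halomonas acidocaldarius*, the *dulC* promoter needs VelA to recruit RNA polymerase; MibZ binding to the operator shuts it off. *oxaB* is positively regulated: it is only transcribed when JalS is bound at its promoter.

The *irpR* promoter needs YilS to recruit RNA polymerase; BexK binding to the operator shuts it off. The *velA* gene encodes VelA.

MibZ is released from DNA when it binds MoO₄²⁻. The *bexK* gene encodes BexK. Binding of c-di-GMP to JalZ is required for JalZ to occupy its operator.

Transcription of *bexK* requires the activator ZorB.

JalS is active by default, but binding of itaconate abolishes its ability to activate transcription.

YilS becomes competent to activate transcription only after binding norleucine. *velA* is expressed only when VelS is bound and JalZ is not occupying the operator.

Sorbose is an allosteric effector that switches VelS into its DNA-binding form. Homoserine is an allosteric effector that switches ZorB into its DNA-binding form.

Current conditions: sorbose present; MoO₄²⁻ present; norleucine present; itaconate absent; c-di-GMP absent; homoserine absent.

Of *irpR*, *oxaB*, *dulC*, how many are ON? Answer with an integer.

Homoserine is absent, so ZorB is inactive.
Required activator ZorB is absent, so *bexK* is not transcribed.
So BexK is not produced.
Norleucine is present, so YilS is active.
No repressor is bound and YilS is active, so *irpR* is transcribed.
→ *irpR* is ON.
Itaconate is absent, so JalS is active.
No repressor is bound and JalS is active, so *oxaB* is transcribed.
→ *oxaB* is ON.
MoO₄²⁻ is present, so MibZ is inactive.
c-di-GMP is absent, so JalZ is inactive.
Sorbose is present, so VelS is active.
No repressor is bound and VelS is active, so *velA* is transcribed.
So VelA is produced and active.
No repressor is bound and VelA is active, so *dulC* is transcribed.
→ *dulC* is ON.
3 of the 3 genes are transcribed.

3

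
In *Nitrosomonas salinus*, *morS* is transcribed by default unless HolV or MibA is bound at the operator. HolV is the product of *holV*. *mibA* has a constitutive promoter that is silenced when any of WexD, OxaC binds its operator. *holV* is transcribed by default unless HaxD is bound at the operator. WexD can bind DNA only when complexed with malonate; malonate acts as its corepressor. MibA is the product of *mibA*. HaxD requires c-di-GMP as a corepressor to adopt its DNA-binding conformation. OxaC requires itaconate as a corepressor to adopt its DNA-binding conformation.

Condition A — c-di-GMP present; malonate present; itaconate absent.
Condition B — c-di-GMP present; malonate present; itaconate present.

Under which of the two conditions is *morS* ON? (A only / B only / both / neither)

both

Condition A:
c-di-GMP is present, so HaxD is active.
With repressor HaxD bound, *holV* is not transcribed.
So HolV is not produced.
Malonate is present, so WexD is active.
Itaconate is absent, so OxaC is inactive.
With repressor WexD bound, *mibA* is not transcribed.
So MibA is not produced.
With no repressor bound, *morS* is transcribed.
→ *morS* is ON in A.
Condition B:
c-di-GMP is present, so HaxD is active.
With repressor HaxD bound, *holV* is not transcribed.
So HolV is not produced.
Malonate is present, so WexD is active.
Itaconate is present, so OxaC is active.
With repressor WexD bound, *mibA* is not transcribed.
So MibA is not produced.
With no repressor bound, *morS* is transcribed.
→ *morS* is ON in B.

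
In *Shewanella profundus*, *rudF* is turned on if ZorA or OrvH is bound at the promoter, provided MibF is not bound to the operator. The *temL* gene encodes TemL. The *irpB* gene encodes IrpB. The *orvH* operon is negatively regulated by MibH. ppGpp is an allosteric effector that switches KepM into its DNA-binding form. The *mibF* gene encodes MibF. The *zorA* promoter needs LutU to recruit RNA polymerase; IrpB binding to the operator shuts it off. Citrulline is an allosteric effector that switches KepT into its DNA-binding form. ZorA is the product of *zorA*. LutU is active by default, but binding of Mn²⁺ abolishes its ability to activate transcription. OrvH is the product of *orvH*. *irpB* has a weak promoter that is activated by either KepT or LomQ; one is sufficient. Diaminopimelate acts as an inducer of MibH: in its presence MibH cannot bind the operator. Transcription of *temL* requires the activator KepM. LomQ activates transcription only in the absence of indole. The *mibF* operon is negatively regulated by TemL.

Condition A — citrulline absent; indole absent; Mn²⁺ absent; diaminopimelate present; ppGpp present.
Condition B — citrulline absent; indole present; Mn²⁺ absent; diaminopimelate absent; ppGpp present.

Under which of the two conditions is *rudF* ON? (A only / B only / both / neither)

both

Condition A:
Citrulline is absent, so KepT is inactive.
Indole is absent, so LomQ is active.
Activator LomQ is present, so *irpB* is transcribed.
So IrpB is produced and active.
Mn²⁺ is absent, so LutU is active.
With repressor IrpB bound, *zorA* is not transcribed.
So ZorA is not produced.
Diaminopimelate is present, so MibH is inactive.
With no repressor bound, *orvH* is transcribed.
So OrvH is produced and active.
ppGpp is present, so KepM is active.
No repressor is bound and KepM is active, so *temL* is transcribed.
So TemL is produced and active.
With repressor TemL bound, *mibF* is not transcribed.
So MibF is not produced.
Activator OrvH is present, so *rudF* is transcribed.
→ *rudF* is ON in A.
Condition B:
Citrulline is absent, so KepT is inactive.
Indole is present, so LomQ is inactive.
No activator is available at the *irpB* promoter, so *irpB* is not transcribed.
So IrpB is not produced.
Mn²⁺ is absent, so LutU is active.
No repressor is bound and LutU is active, so *zorA* is transcribed.
So ZorA is produced and active.
Diaminopimelate is absent, so MibH is active.
With repressor MibH bound, *orvH* is not transcribed.
So OrvH is not produced.
ppGpp is present, so KepM is active.
No repressor is bound and KepM is active, so *temL* is transcribed.
So TemL is produced and active.
With repressor TemL bound, *mibF* is not transcribed.
So MibF is not produced.
Activator ZorA is present, so *rudF* is transcribed.
→ *rudF* is ON in B.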